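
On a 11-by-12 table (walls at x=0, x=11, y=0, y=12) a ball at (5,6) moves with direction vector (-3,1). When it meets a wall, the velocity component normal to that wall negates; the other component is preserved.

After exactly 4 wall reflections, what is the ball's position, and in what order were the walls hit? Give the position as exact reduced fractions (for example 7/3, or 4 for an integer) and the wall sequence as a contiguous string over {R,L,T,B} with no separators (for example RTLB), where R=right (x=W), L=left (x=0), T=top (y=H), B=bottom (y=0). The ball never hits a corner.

1. t=5/3 → L at (0,23/3); v=(3,1)
2. t=11/3 → R at (11,34/3); v=(-3,1)
3. t=2/3 → T at (9,12); v=(-3,-1)
4. t=3 → L at (0,9); v=(3,-1)

Final position: (0,9)
Wall sequence: LRTL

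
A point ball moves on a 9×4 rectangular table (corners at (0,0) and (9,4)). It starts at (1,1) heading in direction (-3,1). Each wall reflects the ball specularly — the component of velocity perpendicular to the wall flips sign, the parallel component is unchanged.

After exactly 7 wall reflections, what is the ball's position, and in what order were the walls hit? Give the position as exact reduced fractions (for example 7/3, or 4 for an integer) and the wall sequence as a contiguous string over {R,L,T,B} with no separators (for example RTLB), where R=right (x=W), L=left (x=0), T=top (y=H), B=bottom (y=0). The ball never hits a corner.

1. t=1/3 → L at (0,4/3); v=(3,1)
2. t=8/3 → T at (8,4); v=(3,-1)
3. t=1/3 → R at (9,11/3); v=(-3,-1)
4. t=3 → L at (0,2/3); v=(3,-1)
5. t=2/3 → B at (2,0); v=(3,1)
6. t=7/3 → R at (9,7/3); v=(-3,1)
7. t=5/3 → T at (4,4); v=(-3,-1)

Final position: (4,4)
Wall sequence: LTRLBRT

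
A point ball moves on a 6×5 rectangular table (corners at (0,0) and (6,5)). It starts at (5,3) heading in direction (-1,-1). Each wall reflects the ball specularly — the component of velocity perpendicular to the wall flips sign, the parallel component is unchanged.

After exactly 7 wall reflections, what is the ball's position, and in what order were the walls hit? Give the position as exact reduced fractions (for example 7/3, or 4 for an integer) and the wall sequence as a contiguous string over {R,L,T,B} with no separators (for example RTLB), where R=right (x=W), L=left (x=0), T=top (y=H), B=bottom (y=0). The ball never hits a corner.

Final position: (1,5)
Wall sequence: BLTRBLT

1. t=3 → B at (2,0); v=(-1,1)
2. t=2 → L at (0,2); v=(1,1)
3. t=3 → T at (3,5); v=(1,-1)
4. t=3 → R at (6,2); v=(-1,-1)
5. t=2 → B at (4,0); v=(-1,1)
6. t=4 → L at (0,4); v=(1,1)
7. t=1 → T at (1,5); v=(1,-1)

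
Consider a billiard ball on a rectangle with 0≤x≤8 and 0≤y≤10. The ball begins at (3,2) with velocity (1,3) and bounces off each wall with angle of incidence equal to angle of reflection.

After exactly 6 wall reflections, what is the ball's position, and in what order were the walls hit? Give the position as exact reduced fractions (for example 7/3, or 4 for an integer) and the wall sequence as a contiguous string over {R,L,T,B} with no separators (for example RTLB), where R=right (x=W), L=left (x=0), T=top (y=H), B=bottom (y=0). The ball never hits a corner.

1. t=8/3 → T at (17/3,10); v=(1,-3)
2. t=7/3 → R at (8,3); v=(-1,-3)
3. t=1 → B at (7,0); v=(-1,3)
4. t=10/3 → T at (11/3,10); v=(-1,-3)
5. t=10/3 → B at (1/3,0); v=(-1,3)
6. t=1/3 → L at (0,1); v=(1,3)

Final position: (0,1)
Wall sequence: TRBTBL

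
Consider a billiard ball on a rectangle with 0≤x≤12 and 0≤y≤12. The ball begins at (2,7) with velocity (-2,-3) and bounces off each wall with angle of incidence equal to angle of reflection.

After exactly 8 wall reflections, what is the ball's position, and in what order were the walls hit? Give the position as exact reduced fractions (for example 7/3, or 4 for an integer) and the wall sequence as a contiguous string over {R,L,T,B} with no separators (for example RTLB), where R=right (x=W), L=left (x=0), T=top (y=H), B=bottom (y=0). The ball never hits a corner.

1. t=1 → L at (0,4); v=(2,-3)
2. t=4/3 → B at (8/3,0); v=(2,3)
3. t=4 → T at (32/3,12); v=(2,-3)
4. t=2/3 → R at (12,10); v=(-2,-3)
5. t=10/3 → B at (16/3,0); v=(-2,3)
6. t=8/3 → L at (0,8); v=(2,3)
7. t=4/3 → T at (8/3,12); v=(2,-3)
8. t=4 → B at (32/3,0); v=(2,3)

Final position: (32/3,0)
Wall sequence: LBTRBLTB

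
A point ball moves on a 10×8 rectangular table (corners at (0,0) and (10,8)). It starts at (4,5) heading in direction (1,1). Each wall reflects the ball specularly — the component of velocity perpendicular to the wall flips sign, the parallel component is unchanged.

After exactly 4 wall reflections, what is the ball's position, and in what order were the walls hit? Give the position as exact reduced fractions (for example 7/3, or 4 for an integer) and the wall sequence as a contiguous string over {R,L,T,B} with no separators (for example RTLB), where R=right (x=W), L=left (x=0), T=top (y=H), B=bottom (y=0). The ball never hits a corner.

1. t=3 → T at (7,8); v=(1,-1)
2. t=3 → R at (10,5); v=(-1,-1)
3. t=5 → B at (5,0); v=(-1,1)
4. t=5 → L at (0,5); v=(1,1)

Final position: (0,5)
Wall sequence: TRBL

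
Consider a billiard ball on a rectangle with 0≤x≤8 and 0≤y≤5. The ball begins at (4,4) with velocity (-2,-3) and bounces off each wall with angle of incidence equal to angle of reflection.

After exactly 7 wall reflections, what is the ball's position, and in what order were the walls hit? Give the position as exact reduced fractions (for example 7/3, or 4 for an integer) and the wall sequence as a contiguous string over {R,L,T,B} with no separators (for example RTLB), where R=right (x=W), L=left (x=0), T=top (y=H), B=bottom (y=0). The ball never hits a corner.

Final position: (4,0)
Wall sequence: BLTBRTB

1. t=4/3 → B at (4/3,0); v=(-2,3)
2. t=2/3 → L at (0,2); v=(2,3)
3. t=1 → T at (2,5); v=(2,-3)
4. t=5/3 → B at (16/3,0); v=(2,3)
5. t=4/3 → R at (8,4); v=(-2,3)
6. t=1/3 → T at (22/3,5); v=(-2,-3)
7. t=5/3 → B at (4,0); v=(-2,3)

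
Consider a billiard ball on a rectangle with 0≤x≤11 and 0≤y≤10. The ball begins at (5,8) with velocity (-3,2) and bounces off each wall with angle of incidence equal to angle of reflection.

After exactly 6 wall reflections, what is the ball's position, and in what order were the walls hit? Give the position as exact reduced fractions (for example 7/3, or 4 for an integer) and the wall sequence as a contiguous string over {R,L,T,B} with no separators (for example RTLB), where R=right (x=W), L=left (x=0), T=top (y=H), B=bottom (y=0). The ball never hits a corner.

1. t=1 → T at (2,10); v=(-3,-2)
2. t=2/3 → L at (0,26/3); v=(3,-2)
3. t=11/3 → R at (11,4/3); v=(-3,-2)
4. t=2/3 → B at (9,0); v=(-3,2)
5. t=3 → L at (0,6); v=(3,2)
6. t=2 → T at (6,10); v=(3,-2)

Final position: (6,10)
Wall sequence: TLRBLT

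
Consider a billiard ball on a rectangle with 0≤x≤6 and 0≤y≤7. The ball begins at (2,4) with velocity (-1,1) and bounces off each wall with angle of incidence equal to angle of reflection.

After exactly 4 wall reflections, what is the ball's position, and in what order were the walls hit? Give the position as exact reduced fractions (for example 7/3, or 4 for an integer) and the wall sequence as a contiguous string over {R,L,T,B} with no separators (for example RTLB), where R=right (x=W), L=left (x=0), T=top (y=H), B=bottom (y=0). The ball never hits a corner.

1. t=2 → L at (0,6); v=(1,1)
2. t=1 → T at (1,7); v=(1,-1)
3. t=5 → R at (6,2); v=(-1,-1)
4. t=2 → B at (4,0); v=(-1,1)

Final position: (4,0)
Wall sequence: LTRB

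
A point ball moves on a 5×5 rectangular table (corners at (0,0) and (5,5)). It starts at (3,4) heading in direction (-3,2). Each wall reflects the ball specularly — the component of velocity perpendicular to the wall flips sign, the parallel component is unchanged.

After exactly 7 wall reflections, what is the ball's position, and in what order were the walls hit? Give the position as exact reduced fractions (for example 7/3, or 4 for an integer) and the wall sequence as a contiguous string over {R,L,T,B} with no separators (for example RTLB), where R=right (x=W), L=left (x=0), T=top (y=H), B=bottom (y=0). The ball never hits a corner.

Final position: (5,4)
Wall sequence: TLRBLTR

1. t=1/2 → T at (3/2,5); v=(-3,-2)
2. t=1/2 → L at (0,4); v=(3,-2)
3. t=5/3 → R at (5,2/3); v=(-3,-2)
4. t=1/3 → B at (4,0); v=(-3,2)
5. t=4/3 → L at (0,8/3); v=(3,2)
6. t=7/6 → T at (7/2,5); v=(3,-2)
7. t=1/2 → R at (5,4); v=(-3,-2)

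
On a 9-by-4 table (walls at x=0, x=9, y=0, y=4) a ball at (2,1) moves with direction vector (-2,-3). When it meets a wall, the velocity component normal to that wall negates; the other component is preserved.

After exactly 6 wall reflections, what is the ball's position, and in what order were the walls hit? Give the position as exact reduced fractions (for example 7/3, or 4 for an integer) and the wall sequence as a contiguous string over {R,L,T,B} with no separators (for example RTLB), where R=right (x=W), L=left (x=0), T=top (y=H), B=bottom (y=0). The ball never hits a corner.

1. t=1/3 → B at (4/3,0); v=(-2,3)
2. t=2/3 → L at (0,2); v=(2,3)
3. t=2/3 → T at (4/3,4); v=(2,-3)
4. t=4/3 → B at (4,0); v=(2,3)
5. t=4/3 → T at (20/3,4); v=(2,-3)
6. t=7/6 → R at (9,1/2); v=(-2,-3)

Final position: (9,1/2)
Wall sequence: BLTBTR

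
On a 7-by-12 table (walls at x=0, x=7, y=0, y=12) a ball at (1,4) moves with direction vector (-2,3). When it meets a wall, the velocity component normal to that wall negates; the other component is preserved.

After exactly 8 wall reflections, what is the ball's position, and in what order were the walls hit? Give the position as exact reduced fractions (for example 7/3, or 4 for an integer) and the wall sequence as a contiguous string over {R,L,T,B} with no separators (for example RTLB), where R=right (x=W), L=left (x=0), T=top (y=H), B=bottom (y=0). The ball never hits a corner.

1. t=1/2 → L at (0,11/2); v=(2,3)
2. t=13/6 → T at (13/3,12); v=(2,-3)
3. t=4/3 → R at (7,8); v=(-2,-3)
4. t=8/3 → B at (5/3,0); v=(-2,3)
5. t=5/6 → L at (0,5/2); v=(2,3)
6. t=19/6 → T at (19/3,12); v=(2,-3)
7. t=1/3 → R at (7,11); v=(-2,-3)
8. t=7/2 → L at (0,1/2); v=(2,-3)

Final position: (0,1/2)
Wall sequence: LTRBLTRL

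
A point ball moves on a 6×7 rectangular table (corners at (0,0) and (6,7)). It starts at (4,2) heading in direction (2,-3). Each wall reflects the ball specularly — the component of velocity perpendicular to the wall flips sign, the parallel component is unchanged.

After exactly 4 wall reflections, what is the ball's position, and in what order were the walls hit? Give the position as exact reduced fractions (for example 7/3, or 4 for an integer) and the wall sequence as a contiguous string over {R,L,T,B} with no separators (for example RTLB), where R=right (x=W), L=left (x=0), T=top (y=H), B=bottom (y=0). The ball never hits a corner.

1. t=2/3 → B at (16/3,0); v=(2,3)
2. t=1/3 → R at (6,1); v=(-2,3)
3. t=2 → T at (2,7); v=(-2,-3)
4. t=1 → L at (0,4); v=(2,-3)

Final position: (0,4)
Wall sequence: BRTL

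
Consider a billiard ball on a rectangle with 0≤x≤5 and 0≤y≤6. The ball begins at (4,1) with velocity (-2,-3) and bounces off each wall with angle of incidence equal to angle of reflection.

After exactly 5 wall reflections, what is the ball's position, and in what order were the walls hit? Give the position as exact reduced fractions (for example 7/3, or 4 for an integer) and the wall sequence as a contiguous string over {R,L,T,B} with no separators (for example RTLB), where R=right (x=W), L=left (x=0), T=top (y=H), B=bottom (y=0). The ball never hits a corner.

Final position: (5,1/2)
Wall sequence: BLTBR

1. t=1/3 → B at (10/3,0); v=(-2,3)
2. t=5/3 → L at (0,5); v=(2,3)
3. t=1/3 → T at (2/3,6); v=(2,-3)
4. t=2 → B at (14/3,0); v=(2,3)
5. t=1/6 → R at (5,1/2); v=(-2,3)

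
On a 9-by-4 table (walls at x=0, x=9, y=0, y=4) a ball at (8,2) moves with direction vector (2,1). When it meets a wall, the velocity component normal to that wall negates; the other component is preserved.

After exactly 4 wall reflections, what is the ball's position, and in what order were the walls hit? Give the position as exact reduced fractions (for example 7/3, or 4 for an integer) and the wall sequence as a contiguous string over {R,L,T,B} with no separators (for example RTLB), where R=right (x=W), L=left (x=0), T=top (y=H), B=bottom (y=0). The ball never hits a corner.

Final position: (2,0)
Wall sequence: RTLB

1. t=1/2 → R at (9,5/2); v=(-2,1)
2. t=3/2 → T at (6,4); v=(-2,-1)
3. t=3 → L at (0,1); v=(2,-1)
4. t=1 → B at (2,0); v=(2,1)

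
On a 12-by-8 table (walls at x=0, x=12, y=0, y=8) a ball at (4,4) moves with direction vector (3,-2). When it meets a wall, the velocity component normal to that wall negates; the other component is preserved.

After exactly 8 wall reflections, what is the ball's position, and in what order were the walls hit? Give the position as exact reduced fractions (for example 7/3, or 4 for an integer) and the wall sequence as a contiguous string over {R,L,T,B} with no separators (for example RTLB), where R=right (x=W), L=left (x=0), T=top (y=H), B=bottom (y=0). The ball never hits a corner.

1. t=2 → B at (10,0); v=(3,2)
2. t=2/3 → R at (12,4/3); v=(-3,2)
3. t=10/3 → T at (2,8); v=(-3,-2)
4. t=2/3 → L at (0,20/3); v=(3,-2)
5. t=10/3 → B at (10,0); v=(3,2)
6. t=2/3 → R at (12,4/3); v=(-3,2)
7. t=10/3 → T at (2,8); v=(-3,-2)
8. t=2/3 → L at (0,20/3); v=(3,-2)

Final position: (0,20/3)
Wall sequence: BRTLBRTL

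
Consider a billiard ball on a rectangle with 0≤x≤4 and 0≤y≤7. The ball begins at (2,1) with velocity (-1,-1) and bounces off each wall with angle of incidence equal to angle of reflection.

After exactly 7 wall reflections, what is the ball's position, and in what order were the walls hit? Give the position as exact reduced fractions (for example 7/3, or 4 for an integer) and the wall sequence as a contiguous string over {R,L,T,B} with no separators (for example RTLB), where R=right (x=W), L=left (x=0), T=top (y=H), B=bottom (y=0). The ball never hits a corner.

Final position: (3,0)
Wall sequence: BLRTLRB

1. t=1 → B at (1,0); v=(-1,1)
2. t=1 → L at (0,1); v=(1,1)
3. t=4 → R at (4,5); v=(-1,1)
4. t=2 → T at (2,7); v=(-1,-1)
5. t=2 → L at (0,5); v=(1,-1)
6. t=4 → R at (4,1); v=(-1,-1)
7. t=1 → B at (3,0); v=(-1,1)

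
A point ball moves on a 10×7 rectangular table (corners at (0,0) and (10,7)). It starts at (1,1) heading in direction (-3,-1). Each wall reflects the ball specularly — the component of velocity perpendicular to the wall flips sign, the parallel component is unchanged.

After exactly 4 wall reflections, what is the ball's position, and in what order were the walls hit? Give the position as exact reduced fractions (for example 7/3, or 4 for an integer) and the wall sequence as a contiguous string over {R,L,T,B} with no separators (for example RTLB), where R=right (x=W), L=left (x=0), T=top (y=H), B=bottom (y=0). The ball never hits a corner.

Final position: (0,6)
Wall sequence: LBRL

1. t=1/3 → L at (0,2/3); v=(3,-1)
2. t=2/3 → B at (2,0); v=(3,1)
3. t=8/3 → R at (10,8/3); v=(-3,1)
4. t=10/3 → L at (0,6); v=(3,1)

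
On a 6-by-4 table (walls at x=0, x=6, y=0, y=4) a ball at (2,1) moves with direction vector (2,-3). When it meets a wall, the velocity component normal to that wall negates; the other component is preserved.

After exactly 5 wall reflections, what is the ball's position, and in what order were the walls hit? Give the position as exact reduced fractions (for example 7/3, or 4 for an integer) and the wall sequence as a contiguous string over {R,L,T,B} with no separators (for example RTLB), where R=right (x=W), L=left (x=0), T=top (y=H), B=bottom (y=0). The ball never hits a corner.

1. t=1/3 → B at (8/3,0); v=(2,3)
2. t=4/3 → T at (16/3,4); v=(2,-3)
3. t=1/3 → R at (6,3); v=(-2,-3)
4. t=1 → B at (4,0); v=(-2,3)
5. t=4/3 → T at (4/3,4); v=(-2,-3)

Final position: (4/3,4)
Wall sequence: BTRBT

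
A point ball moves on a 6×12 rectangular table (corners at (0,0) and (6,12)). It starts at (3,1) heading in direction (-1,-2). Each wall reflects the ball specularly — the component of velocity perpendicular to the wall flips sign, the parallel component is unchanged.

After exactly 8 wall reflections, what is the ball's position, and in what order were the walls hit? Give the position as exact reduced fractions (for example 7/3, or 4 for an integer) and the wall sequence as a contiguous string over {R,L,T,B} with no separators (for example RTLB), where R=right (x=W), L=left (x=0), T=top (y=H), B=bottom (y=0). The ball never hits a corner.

1. t=1/2 → B at (5/2,0); v=(-1,2)
2. t=5/2 → L at (0,5); v=(1,2)
3. t=7/2 → T at (7/2,12); v=(1,-2)
4. t=5/2 → R at (6,7); v=(-1,-2)
5. t=7/2 → B at (5/2,0); v=(-1,2)
6. t=5/2 → L at (0,5); v=(1,2)
7. t=7/2 → T at (7/2,12); v=(1,-2)
8. t=5/2 → R at (6,7); v=(-1,-2)

Final position: (6,7)
Wall sequence: BLTRBLTR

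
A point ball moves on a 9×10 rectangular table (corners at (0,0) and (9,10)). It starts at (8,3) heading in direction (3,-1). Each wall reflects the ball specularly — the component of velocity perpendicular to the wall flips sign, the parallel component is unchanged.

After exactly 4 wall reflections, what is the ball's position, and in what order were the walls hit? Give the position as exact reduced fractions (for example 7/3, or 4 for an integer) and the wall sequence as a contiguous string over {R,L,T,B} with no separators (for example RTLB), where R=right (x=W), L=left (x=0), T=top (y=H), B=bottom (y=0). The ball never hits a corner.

Final position: (9,10/3)
Wall sequence: RBLR

1. t=1/3 → R at (9,8/3); v=(-3,-1)
2. t=8/3 → B at (1,0); v=(-3,1)
3. t=1/3 → L at (0,1/3); v=(3,1)
4. t=3 → R at (9,10/3); v=(-3,1)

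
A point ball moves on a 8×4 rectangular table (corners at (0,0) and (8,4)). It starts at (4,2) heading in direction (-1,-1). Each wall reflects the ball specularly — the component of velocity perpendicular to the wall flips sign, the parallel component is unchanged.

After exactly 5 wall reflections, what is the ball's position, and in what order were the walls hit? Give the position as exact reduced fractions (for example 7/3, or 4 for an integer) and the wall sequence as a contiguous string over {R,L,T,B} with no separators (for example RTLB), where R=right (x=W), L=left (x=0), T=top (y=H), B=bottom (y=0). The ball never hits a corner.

1. t=2 → B at (2,0); v=(-1,1)
2. t=2 → L at (0,2); v=(1,1)
3. t=2 → T at (2,4); v=(1,-1)
4. t=4 → B at (6,0); v=(1,1)
5. t=2 → R at (8,2); v=(-1,1)

Final position: (8,2)
Wall sequence: BLTBR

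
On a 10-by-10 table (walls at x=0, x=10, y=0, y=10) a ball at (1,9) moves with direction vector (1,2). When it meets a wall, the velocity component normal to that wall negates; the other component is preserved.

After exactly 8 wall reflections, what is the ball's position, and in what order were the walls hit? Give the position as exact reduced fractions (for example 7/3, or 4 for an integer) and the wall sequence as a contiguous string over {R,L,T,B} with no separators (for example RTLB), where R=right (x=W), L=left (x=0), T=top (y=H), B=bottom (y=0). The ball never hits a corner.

1. t=1/2 → T at (3/2,10); v=(1,-2)
2. t=5 → B at (13/2,0); v=(1,2)
3. t=7/2 → R at (10,7); v=(-1,2)
4. t=3/2 → T at (17/2,10); v=(-1,-2)
5. t=5 → B at (7/2,0); v=(-1,2)
6. t=7/2 → L at (0,7); v=(1,2)
7. t=3/2 → T at (3/2,10); v=(1,-2)
8. t=5 → B at (13/2,0); v=(1,2)

Final position: (13/2,0)
Wall sequence: TBRTBLTB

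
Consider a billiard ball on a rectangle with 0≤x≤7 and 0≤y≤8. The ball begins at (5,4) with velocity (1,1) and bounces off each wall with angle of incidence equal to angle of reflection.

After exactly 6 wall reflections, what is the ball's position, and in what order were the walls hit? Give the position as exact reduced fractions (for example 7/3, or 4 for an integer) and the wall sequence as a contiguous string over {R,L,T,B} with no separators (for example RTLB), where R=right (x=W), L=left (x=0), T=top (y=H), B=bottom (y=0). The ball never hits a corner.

1. t=2 → R at (7,6); v=(-1,1)
2. t=2 → T at (5,8); v=(-1,-1)
3. t=5 → L at (0,3); v=(1,-1)
4. t=3 → B at (3,0); v=(1,1)
5. t=4 → R at (7,4); v=(-1,1)
6. t=4 → T at (3,8); v=(-1,-1)

Final position: (3,8)
Wall sequence: RTLBRT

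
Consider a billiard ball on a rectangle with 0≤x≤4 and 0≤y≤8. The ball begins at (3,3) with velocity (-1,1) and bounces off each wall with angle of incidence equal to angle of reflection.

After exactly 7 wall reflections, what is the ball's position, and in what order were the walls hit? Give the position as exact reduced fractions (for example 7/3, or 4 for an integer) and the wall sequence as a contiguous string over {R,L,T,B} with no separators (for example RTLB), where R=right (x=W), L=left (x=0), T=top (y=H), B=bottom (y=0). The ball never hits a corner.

1. t=3 → L at (0,6); v=(1,1)
2. t=2 → T at (2,8); v=(1,-1)
3. t=2 → R at (4,6); v=(-1,-1)
4. t=4 → L at (0,2); v=(1,-1)
5. t=2 → B at (2,0); v=(1,1)
6. t=2 → R at (4,2); v=(-1,1)
7. t=4 → L at (0,6); v=(1,1)

Final position: (0,6)
Wall sequence: LTRLBRL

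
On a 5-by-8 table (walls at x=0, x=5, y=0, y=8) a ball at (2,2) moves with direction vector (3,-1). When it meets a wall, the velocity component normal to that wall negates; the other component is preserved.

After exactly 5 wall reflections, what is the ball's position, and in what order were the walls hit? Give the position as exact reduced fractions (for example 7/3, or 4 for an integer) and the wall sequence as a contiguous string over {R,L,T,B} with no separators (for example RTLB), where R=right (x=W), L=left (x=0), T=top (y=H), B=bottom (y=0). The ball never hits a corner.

Final position: (0,4)
Wall sequence: RBLRL

1. t=1 → R at (5,1); v=(-3,-1)
2. t=1 → B at (2,0); v=(-3,1)
3. t=2/3 → L at (0,2/3); v=(3,1)
4. t=5/3 → R at (5,7/3); v=(-3,1)
5. t=5/3 → L at (0,4); v=(3,1)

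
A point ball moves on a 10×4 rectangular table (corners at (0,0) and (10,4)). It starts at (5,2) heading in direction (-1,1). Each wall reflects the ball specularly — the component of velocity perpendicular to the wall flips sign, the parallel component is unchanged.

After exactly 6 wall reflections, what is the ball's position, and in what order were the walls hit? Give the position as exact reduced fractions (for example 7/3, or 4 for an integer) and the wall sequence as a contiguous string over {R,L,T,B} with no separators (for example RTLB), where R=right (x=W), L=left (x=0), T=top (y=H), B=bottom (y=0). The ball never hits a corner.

1. t=2 → T at (3,4); v=(-1,-1)
2. t=3 → L at (0,1); v=(1,-1)
3. t=1 → B at (1,0); v=(1,1)
4. t=4 → T at (5,4); v=(1,-1)
5. t=4 → B at (9,0); v=(1,1)
6. t=1 → R at (10,1); v=(-1,1)

Final position: (10,1)
Wall sequence: TLBTBR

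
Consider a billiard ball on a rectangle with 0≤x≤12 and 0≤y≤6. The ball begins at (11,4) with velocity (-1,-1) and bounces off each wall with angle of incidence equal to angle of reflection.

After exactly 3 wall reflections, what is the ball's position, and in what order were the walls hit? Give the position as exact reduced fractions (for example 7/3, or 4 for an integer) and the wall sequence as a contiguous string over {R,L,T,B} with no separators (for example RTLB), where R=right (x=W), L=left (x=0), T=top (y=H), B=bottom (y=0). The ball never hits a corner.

1. t=4 → B at (7,0); v=(-1,1)
2. t=6 → T at (1,6); v=(-1,-1)
3. t=1 → L at (0,5); v=(1,-1)

Final position: (0,5)
Wall sequence: BTL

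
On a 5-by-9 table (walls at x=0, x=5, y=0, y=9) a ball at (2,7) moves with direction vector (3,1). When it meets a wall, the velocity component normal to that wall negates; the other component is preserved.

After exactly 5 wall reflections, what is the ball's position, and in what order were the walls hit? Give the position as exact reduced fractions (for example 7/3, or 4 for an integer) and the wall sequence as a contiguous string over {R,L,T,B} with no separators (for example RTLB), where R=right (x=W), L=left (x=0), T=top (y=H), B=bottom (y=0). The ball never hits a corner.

1. t=1 → R at (5,8); v=(-3,1)
2. t=1 → T at (2,9); v=(-3,-1)
3. t=2/3 → L at (0,25/3); v=(3,-1)
4. t=5/3 → R at (5,20/3); v=(-3,-1)
5. t=5/3 → L at (0,5); v=(3,-1)

Final position: (0,5)
Wall sequence: RTLRL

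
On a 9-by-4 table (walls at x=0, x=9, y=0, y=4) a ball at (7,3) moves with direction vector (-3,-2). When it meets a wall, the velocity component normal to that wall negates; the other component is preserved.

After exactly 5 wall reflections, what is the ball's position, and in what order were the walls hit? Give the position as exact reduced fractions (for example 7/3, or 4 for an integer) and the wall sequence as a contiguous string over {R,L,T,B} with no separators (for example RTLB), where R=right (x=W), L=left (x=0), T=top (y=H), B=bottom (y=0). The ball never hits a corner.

Final position: (17/2,0)
Wall sequence: BLTRB

1. t=3/2 → B at (5/2,0); v=(-3,2)
2. t=5/6 → L at (0,5/3); v=(3,2)
3. t=7/6 → T at (7/2,4); v=(3,-2)
4. t=11/6 → R at (9,1/3); v=(-3,-2)
5. t=1/6 → B at (17/2,0); v=(-3,2)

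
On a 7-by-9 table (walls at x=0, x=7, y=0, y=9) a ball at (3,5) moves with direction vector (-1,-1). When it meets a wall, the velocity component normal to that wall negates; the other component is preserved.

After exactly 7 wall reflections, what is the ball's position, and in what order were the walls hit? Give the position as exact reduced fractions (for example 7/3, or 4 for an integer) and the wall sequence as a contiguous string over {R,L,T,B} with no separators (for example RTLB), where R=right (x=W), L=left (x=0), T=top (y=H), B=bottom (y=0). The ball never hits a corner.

Final position: (7,1)
Wall sequence: LBRTLBR

1. t=3 → L at (0,2); v=(1,-1)
2. t=2 → B at (2,0); v=(1,1)
3. t=5 → R at (7,5); v=(-1,1)
4. t=4 → T at (3,9); v=(-1,-1)
5. t=3 → L at (0,6); v=(1,-1)
6. t=6 → B at (6,0); v=(1,1)
7. t=1 → R at (7,1); v=(-1,1)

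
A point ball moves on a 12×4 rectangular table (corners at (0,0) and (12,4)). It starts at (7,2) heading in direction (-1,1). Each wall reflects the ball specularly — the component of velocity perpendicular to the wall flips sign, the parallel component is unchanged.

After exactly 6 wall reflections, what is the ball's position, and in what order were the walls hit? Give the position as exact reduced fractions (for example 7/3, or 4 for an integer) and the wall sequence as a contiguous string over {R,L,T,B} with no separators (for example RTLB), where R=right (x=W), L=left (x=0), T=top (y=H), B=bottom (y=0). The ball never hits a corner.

Final position: (11,4)
Wall sequence: TBLTBT

1. t=2 → T at (5,4); v=(-1,-1)
2. t=4 → B at (1,0); v=(-1,1)
3. t=1 → L at (0,1); v=(1,1)
4. t=3 → T at (3,4); v=(1,-1)
5. t=4 → B at (7,0); v=(1,1)
6. t=4 → T at (11,4); v=(1,-1)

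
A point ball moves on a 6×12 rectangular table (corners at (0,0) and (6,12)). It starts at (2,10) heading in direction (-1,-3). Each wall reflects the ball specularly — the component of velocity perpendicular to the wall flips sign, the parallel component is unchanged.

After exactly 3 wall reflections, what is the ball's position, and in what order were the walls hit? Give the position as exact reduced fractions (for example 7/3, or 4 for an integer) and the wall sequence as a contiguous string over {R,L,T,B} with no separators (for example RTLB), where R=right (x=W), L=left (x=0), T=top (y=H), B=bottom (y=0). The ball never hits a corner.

1. t=2 → L at (0,4); v=(1,-3)
2. t=4/3 → B at (4/3,0); v=(1,3)
3. t=4 → T at (16/3,12); v=(1,-3)

Final position: (16/3,12)
Wall sequence: LBT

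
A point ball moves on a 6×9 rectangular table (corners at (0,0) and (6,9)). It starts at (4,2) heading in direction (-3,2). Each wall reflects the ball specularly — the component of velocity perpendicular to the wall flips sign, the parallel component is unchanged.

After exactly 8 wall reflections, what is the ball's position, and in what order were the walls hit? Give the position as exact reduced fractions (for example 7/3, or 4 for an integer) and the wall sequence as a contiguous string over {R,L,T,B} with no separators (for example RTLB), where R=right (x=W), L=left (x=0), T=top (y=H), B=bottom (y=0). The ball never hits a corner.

1. t=4/3 → L at (0,14/3); v=(3,2)
2. t=2 → R at (6,26/3); v=(-3,2)
3. t=1/6 → T at (11/2,9); v=(-3,-2)
4. t=11/6 → L at (0,16/3); v=(3,-2)
5. t=2 → R at (6,4/3); v=(-3,-2)
6. t=2/3 → B at (4,0); v=(-3,2)
7. t=4/3 → L at (0,8/3); v=(3,2)
8. t=2 → R at (6,20/3); v=(-3,2)

Final position: (6,20/3)
Wall sequence: LRTLRBLR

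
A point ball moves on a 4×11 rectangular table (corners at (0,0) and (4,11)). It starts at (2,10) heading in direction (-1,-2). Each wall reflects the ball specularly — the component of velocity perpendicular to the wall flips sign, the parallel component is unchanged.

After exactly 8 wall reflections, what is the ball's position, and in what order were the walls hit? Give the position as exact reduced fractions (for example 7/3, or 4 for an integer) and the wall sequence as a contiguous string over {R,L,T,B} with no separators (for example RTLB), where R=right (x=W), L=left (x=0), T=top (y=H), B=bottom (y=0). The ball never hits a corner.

Final position: (0,4)
Wall sequence: LBRLTRBL

1. t=2 → L at (0,6); v=(1,-2)
2. t=3 → B at (3,0); v=(1,2)
3. t=1 → R at (4,2); v=(-1,2)
4. t=4 → L at (0,10); v=(1,2)
5. t=1/2 → T at (1/2,11); v=(1,-2)
6. t=7/2 → R at (4,4); v=(-1,-2)
7. t=2 → B at (2,0); v=(-1,2)
8. t=2 → L at (0,4); v=(1,2)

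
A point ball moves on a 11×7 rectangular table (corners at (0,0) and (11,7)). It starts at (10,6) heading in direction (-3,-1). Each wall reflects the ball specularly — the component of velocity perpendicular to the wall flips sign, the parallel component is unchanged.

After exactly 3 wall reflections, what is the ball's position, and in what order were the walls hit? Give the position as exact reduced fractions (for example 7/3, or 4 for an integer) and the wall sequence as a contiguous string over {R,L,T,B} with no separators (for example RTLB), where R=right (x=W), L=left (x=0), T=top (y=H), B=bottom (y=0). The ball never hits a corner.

1. t=10/3 → L at (0,8/3); v=(3,-1)
2. t=8/3 → B at (8,0); v=(3,1)
3. t=1 → R at (11,1); v=(-3,1)

Final position: (11,1)
Wall sequence: LBR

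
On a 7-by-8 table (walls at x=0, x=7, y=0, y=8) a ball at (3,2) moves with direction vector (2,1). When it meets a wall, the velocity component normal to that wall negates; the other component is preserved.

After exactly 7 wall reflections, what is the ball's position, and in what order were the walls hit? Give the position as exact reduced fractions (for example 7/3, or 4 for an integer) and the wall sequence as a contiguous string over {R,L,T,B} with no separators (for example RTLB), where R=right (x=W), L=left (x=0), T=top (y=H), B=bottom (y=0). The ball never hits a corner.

Final position: (7,2)
Wall sequence: RLTRLBR

1. t=2 → R at (7,4); v=(-2,1)
2. t=7/2 → L at (0,15/2); v=(2,1)
3. t=1/2 → T at (1,8); v=(2,-1)
4. t=3 → R at (7,5); v=(-2,-1)
5. t=7/2 → L at (0,3/2); v=(2,-1)
6. t=3/2 → B at (3,0); v=(2,1)
7. t=2 → R at (7,2); v=(-2,1)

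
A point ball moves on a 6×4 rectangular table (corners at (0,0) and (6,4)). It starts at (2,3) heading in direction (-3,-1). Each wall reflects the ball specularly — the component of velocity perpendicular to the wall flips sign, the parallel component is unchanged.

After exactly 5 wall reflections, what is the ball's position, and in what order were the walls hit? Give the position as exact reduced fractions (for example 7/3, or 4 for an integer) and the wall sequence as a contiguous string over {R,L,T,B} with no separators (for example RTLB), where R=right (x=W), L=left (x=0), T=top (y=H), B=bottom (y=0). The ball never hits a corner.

Final position: (6,11/3)
Wall sequence: LRBLR

1. t=2/3 → L at (0,7/3); v=(3,-1)
2. t=2 → R at (6,1/3); v=(-3,-1)
3. t=1/3 → B at (5,0); v=(-3,1)
4. t=5/3 → L at (0,5/3); v=(3,1)
5. t=2 → R at (6,11/3); v=(-3,1)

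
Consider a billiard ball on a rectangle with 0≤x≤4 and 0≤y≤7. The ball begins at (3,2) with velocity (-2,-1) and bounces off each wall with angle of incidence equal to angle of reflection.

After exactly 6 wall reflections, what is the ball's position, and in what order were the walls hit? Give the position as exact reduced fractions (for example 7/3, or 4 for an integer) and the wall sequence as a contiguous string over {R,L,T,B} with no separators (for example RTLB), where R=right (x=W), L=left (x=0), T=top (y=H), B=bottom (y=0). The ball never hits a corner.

1. t=3/2 → L at (0,1/2); v=(2,-1)
2. t=1/2 → B at (1,0); v=(2,1)
3. t=3/2 → R at (4,3/2); v=(-2,1)
4. t=2 → L at (0,7/2); v=(2,1)
5. t=2 → R at (4,11/2); v=(-2,1)
6. t=3/2 → T at (1,7); v=(-2,-1)

Final position: (1,7)
Wall sequence: LBRLRT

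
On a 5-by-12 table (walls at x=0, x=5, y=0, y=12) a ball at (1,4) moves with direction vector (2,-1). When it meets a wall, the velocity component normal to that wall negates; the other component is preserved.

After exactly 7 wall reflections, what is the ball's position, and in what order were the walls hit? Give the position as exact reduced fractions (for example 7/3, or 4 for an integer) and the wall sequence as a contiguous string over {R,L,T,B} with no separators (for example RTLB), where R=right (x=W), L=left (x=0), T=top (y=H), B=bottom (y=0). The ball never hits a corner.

Final position: (0,21/2)
Wall sequence: RBLRLRL

1. t=2 → R at (5,2); v=(-2,-1)
2. t=2 → B at (1,0); v=(-2,1)
3. t=1/2 → L at (0,1/2); v=(2,1)
4. t=5/2 → R at (5,3); v=(-2,1)
5. t=5/2 → L at (0,11/2); v=(2,1)
6. t=5/2 → R at (5,8); v=(-2,1)
7. t=5/2 → L at (0,21/2); v=(2,1)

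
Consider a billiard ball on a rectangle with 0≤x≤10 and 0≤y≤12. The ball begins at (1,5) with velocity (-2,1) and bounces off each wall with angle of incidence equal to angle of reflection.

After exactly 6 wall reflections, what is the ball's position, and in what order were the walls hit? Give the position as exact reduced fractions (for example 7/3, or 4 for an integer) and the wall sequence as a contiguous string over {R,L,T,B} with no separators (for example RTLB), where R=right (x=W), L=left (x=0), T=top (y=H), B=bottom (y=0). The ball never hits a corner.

Final position: (3,0)
Wall sequence: LRTLRB

1. t=1/2 → L at (0,11/2); v=(2,1)
2. t=5 → R at (10,21/2); v=(-2,1)
3. t=3/2 → T at (7,12); v=(-2,-1)
4. t=7/2 → L at (0,17/2); v=(2,-1)
5. t=5 → R at (10,7/2); v=(-2,-1)
6. t=7/2 → B at (3,0); v=(-2,1)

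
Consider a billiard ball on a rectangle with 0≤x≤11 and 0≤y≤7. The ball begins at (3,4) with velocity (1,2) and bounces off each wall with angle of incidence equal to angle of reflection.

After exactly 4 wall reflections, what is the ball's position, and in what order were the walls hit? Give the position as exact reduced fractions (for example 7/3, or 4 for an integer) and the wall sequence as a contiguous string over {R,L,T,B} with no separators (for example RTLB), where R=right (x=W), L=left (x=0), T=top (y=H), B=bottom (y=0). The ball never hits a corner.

1. t=3/2 → T at (9/2,7); v=(1,-2)
2. t=7/2 → B at (8,0); v=(1,2)
3. t=3 → R at (11,6); v=(-1,2)
4. t=1/2 → T at (21/2,7); v=(-1,-2)

Final position: (21/2,7)
Wall sequence: TBRT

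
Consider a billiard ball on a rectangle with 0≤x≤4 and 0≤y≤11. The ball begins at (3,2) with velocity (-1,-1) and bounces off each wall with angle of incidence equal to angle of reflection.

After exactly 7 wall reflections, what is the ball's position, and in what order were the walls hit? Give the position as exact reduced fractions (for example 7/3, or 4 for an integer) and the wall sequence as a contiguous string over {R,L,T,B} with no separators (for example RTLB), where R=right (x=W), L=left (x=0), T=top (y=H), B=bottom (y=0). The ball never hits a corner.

Final position: (0,5)
Wall sequence: BLRLTRL

1. t=2 → B at (1,0); v=(-1,1)
2. t=1 → L at (0,1); v=(1,1)
3. t=4 → R at (4,5); v=(-1,1)
4. t=4 → L at (0,9); v=(1,1)
5. t=2 → T at (2,11); v=(1,-1)
6. t=2 → R at (4,9); v=(-1,-1)
7. t=4 → L at (0,5); v=(1,-1)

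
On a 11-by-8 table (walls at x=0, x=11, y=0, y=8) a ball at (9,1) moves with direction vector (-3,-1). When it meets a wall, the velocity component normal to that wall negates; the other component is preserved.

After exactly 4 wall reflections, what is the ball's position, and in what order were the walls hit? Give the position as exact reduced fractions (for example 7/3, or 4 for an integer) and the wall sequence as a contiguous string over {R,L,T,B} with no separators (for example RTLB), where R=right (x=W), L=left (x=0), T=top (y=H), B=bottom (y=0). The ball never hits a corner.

1. t=1 → B at (6,0); v=(-3,1)
2. t=2 → L at (0,2); v=(3,1)
3. t=11/3 → R at (11,17/3); v=(-3,1)
4. t=7/3 → T at (4,8); v=(-3,-1)

Final position: (4,8)
Wall sequence: BLRT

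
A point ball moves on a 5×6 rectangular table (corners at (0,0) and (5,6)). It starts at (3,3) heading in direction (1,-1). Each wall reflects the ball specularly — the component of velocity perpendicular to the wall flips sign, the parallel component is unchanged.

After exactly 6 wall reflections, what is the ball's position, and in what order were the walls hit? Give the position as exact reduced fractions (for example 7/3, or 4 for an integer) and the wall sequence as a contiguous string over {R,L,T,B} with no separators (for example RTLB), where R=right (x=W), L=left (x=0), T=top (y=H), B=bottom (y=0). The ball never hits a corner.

1. t=2 → R at (5,1); v=(-1,-1)
2. t=1 → B at (4,0); v=(-1,1)
3. t=4 → L at (0,4); v=(1,1)
4. t=2 → T at (2,6); v=(1,-1)
5. t=3 → R at (5,3); v=(-1,-1)
6. t=3 → B at (2,0); v=(-1,1)

Final position: (2,0)
Wall sequence: RBLTRB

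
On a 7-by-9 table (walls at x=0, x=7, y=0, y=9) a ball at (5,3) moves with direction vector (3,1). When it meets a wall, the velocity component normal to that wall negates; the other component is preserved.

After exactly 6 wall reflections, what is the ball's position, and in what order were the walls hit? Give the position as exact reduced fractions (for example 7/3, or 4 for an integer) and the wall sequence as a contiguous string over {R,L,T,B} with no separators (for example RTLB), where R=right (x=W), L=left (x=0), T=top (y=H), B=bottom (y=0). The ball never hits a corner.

Final position: (7,5)
Wall sequence: RLRTLR

1. t=2/3 → R at (7,11/3); v=(-3,1)
2. t=7/3 → L at (0,6); v=(3,1)
3. t=7/3 → R at (7,25/3); v=(-3,1)
4. t=2/3 → T at (5,9); v=(-3,-1)
5. t=5/3 → L at (0,22/3); v=(3,-1)
6. t=7/3 → R at (7,5); v=(-3,-1)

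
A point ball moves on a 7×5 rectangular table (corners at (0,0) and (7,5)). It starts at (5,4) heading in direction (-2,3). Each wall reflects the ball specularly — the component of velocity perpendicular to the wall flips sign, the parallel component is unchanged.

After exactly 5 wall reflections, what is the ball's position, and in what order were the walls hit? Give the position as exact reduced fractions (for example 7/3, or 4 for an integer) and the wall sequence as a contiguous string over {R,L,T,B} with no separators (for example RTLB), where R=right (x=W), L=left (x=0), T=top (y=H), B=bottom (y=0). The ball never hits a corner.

Final position: (17/3,0)
Wall sequence: TBLTB

1. t=1/3 → T at (13/3,5); v=(-2,-3)
2. t=5/3 → B at (1,0); v=(-2,3)
3. t=1/2 → L at (0,3/2); v=(2,3)
4. t=7/6 → T at (7/3,5); v=(2,-3)
5. t=5/3 → B at (17/3,0); v=(2,3)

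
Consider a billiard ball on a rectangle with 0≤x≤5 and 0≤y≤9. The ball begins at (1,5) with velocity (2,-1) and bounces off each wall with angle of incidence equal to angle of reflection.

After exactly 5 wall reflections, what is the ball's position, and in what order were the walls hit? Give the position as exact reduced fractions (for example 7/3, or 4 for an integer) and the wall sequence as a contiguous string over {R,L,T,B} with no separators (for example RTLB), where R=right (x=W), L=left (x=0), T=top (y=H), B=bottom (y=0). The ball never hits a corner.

1. t=2 → R at (5,3); v=(-2,-1)
2. t=5/2 → L at (0,1/2); v=(2,-1)
3. t=1/2 → B at (1,0); v=(2,1)
4. t=2 → R at (5,2); v=(-2,1)
5. t=5/2 → L at (0,9/2); v=(2,1)

Final position: (0,9/2)
Wall sequence: RLBRL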